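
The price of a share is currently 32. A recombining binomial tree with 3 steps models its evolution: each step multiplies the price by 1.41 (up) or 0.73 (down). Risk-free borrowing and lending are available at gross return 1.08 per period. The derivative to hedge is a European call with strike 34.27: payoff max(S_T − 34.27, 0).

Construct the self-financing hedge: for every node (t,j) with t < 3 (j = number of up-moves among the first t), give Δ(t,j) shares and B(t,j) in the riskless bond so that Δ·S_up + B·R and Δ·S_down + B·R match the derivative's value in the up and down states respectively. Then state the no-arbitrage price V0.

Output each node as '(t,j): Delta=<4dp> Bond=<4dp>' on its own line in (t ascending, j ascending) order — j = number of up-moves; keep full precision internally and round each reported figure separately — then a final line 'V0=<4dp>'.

Risk-neutral probability p* = (R−d)/(u−d) = (1.08−0.73)/(1.41−0.73) = 0.5147.
Terminal payoffs: V(3,0)=0.0000, V(3,1)=0.0000, V(3,2)=12.1720, V(3,3)=55.4331
  t=2,j=0: stock 17.0528 → up 24.0444 (V=0.0000), down 12.4485 (V=0.0000). Price 0.0000; hedge Δ=0.0000, bond B=0.0000.
  t=2,j=1: stock 32.9376 → up 46.4420 (V=12.1720), down 24.0444 (V=0.0000). Price 5.8009; hedge Δ=0.5435, bond B=-12.0991.
  t=2,j=2: stock 63.6192 → up 89.7031 (V=55.4331), down 46.4420 (V=12.1720). Price 31.8877; hedge Δ=1.0000, bond B=-31.7315.
  t=1,j=0: stock 23.3600 → up 32.9376 (V=5.8009), down 17.0528 (V=0.0000). Price 2.7646; hedge Δ=0.3652, bond B=-5.7662.
  t=1,j=1: stock 45.1200 → up 63.6192 (V=31.8877), down 32.9376 (V=5.8009). Price 17.8037; hedge Δ=0.8502, bond B=-20.5593.
  t=0,j=0: stock 32.0000 → up 45.1200 (V=17.8037), down 23.3600 (V=2.7646). Price 9.7271; hedge Δ=0.6911, bond B=-12.3891.
Each (Δ,B) replicates both successor values, so the strategy is self-financing and V0 is arbitrage-free.

(0,0): Delta=0.6911 Bond=-12.3891
(1,0): Delta=0.3652 Bond=-5.7662
(1,1): Delta=0.8502 Bond=-20.5593
(2,0): Delta=0.0000 Bond=0.0000
(2,1): Delta=0.5435 Bond=-12.0991
(2,2): Delta=1.0000 Bond=-31.7315
V0=9.7271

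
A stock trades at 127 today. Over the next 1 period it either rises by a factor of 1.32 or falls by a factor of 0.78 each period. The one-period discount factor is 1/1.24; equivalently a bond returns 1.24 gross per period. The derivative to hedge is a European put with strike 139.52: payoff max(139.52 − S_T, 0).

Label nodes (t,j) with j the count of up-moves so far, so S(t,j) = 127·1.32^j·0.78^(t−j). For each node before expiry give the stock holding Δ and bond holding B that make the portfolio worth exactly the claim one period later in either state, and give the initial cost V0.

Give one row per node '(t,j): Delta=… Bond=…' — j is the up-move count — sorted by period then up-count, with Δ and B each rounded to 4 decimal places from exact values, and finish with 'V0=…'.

The replicating-portfolio and risk-neutral prices coincide; use p* = (1.24−0.78)/(1.32−0.78) = 0.8519 for the latter.
Terminal payoffs: V(1,0)=40.4600, V(1,1)=0.0000
  t=0,j=0: stock 127.0000 → up 167.6400 (V=0.0000), down 99.0600 (V=40.4600). Price 4.8339; hedge Δ=-0.5900, bond B=79.7599.
Check: Δ(0,0)·S0 + B(0,0) = 4.8339 = V0.

(0,0): Delta=-0.5900 Bond=79.7599
V0=4.8339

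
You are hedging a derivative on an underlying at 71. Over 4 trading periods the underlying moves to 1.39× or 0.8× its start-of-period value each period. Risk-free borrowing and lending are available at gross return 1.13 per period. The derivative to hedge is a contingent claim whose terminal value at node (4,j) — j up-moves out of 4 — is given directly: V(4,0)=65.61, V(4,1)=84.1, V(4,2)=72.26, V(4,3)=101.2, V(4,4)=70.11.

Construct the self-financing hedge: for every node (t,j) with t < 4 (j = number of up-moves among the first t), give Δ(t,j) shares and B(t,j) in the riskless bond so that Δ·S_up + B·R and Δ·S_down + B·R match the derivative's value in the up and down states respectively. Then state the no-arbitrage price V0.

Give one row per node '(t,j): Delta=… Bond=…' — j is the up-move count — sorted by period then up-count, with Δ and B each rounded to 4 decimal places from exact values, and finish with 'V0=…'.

The replicating-portfolio and risk-neutral prices coincide; use p* = (1.13−0.8)/(1.39−0.8) = 0.5593 for the latter.
Payoff layer (t=4): V(4,0)=65.6100, V(4,1)=84.1000, V(4,2)=72.2600, V(4,3)=101.2000, V(4,4)=70.1100
(3,0): S=36.3520. Δ = (V_up−V_dn)/(S_up−S_dn) = (84.1000−65.6100)/(50.5293−29.0816) = 0.8621. V = [p*·84.1000 + (1−p*)·65.6100]/1.13 = 67.2140. B = V − Δ·S = 35.8751.
(3,1): S=63.1616. Δ = (V_up−V_dn)/(S_up−S_dn) = (72.2600−84.1000)/(87.7946−50.5293) = -0.3177. V = [p*·72.2600 + (1−p*)·84.1000]/1.13 = 68.5643. B = V − Δ·S = 88.6321.
(3,2): S=109.7433. Δ = (V_up−V_dn)/(S_up−S_dn) = (101.2000−72.2600)/(152.5432−87.7946) = 0.4470. V = [p*·101.2000 + (1−p*)·72.2600]/1.13 = 78.2715. B = V − Δ·S = 29.2206.
(3,3): S=190.6789. Δ = (V_up−V_dn)/(S_up−S_dn) = (70.1100−101.2000)/(265.0437−152.5432) = -0.2764. V = [p*·70.1100 + (1−p*)·101.2000]/1.13 = 74.1687. B = V − Δ·S = 126.8637.
(2,0): S=45.4400. Δ = (V_up−V_dn)/(S_up−S_dn) = (68.5643−67.2140)/(63.1616−36.3520) = 0.0504. V = [p*·68.5643 + (1−p*)·67.2140]/1.13 = 60.1498. B = V − Δ·S = 57.8613.
(2,1): S=78.9520. Δ = (V_up−V_dn)/(S_up−S_dn) = (78.2715−68.5643)/(109.7433−63.1616) = 0.2084. V = [p*·78.2715 + (1−p*)·68.5643]/1.13 = 65.4812. B = V − Δ·S = 49.0283.
(2,2): S=137.1791. Δ = (V_up−V_dn)/(S_up−S_dn) = (74.1687−78.2715)/(190.6789−109.7433) = -0.0507. V = [p*·74.1687 + (1−p*)·78.2715]/1.13 = 67.2360. B = V − Δ·S = 74.1898.
(1,0): S=56.8000. Δ = (V_up−V_dn)/(S_up−S_dn) = (65.4812−60.1498)/(78.9520−45.4400) = 0.1591. V = [p*·65.4812 + (1−p*)·60.1498]/1.13 = 55.8688. B = V − Δ·S = 46.8325.
(1,1): S=98.6900. Δ = (V_up−V_dn)/(S_up−S_dn) = (67.2360−65.4812)/(137.1791−78.9520) = 0.0301. V = [p*·67.2360 + (1−p*)·65.4812]/1.13 = 58.8166. B = V − Δ·S = 55.8422.
(0,0): S=71.0000. Δ = (V_up−V_dn)/(S_up−S_dn) = (58.8166−55.8688)/(98.6900−56.8000) = 0.0704. V = [p*·58.8166 + (1−p*)·55.8688]/1.13 = 50.9005. B = V − Δ·S = 45.9043.
Each (Δ,B) replicates both successor values, so the strategy is self-financing and V0 is arbitrage-free.

(0,0): Delta=0.0704 Bond=45.9043
(1,0): Delta=0.1591 Bond=46.8325
(1,1): Delta=0.0301 Bond=55.8422
(2,0): Delta=0.0504 Bond=57.8613
(2,1): Delta=0.2084 Bond=49.0283
(2,2): Delta=-0.0507 Bond=74.1898
(3,0): Delta=0.8621 Bond=35.8751
(3,1): Delta=-0.3177 Bond=88.6321
(3,2): Delta=0.4470 Bond=29.2206
(3,3): Delta=-0.2764 Bond=126.8637
V0=50.9005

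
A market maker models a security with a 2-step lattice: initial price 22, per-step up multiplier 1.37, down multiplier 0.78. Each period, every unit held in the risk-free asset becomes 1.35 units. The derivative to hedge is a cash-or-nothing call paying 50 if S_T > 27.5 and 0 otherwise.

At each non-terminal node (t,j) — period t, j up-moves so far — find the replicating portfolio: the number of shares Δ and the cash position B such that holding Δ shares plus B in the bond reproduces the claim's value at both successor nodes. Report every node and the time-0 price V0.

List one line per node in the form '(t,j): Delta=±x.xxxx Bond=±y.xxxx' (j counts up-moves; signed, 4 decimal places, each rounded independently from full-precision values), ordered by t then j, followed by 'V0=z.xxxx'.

Risk-neutral probability p* = (R−d)/(u−d) = (1.35−0.78)/(1.37−0.78) = 0.9661.
Payoff layer (t=2): V(2,0)=0.0000, V(2,1)=0.0000, V(2,2)=50.0000
(1,0): S=17.1600. Δ = (V_up−V_dn)/(S_up−S_dn) = (0.0000−0.0000)/(23.5092−13.3848) = 0.0000. V = [p*·0.0000 + (1−p*)·0.0000]/1.35 = 0.0000. B = V − Δ·S = 0.0000.
(1,1): S=30.1400. Δ = (V_up−V_dn)/(S_up−S_dn) = (50.0000−0.0000)/(41.2918−23.5092) = 2.8117. V = [p*·50.0000 + (1−p*)·0.0000]/1.35 = 35.7815. B = V − Δ·S = -48.9642.
(0,0): S=22.0000. Δ = (V_up−V_dn)/(S_up−S_dn) = (35.7815−0.0000)/(30.1400−17.1600) = 2.7567. V = [p*·35.7815 + (1−p*)·0.0000]/1.35 = 25.6064. B = V − Δ·S = -35.0403.
Check: Δ(0,0)·S0 + B(0,0) = 25.6064 = V0.

(0,0): Delta=2.7567 Bond=-35.0403
(1,0): Delta=0.0000 Bond=0.0000
(1,1): Delta=2.8117 Bond=-48.9642
V0=25.6064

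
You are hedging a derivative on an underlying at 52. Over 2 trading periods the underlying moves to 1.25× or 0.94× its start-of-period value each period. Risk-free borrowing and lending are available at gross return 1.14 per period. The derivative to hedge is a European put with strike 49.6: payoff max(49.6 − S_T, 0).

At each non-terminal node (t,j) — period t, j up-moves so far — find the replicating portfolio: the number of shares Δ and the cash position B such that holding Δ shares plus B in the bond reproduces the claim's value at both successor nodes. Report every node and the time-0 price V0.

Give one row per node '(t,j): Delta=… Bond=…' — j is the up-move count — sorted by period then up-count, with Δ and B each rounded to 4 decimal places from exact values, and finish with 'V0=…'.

The replicating-portfolio and risk-neutral prices coincide; use p* = (1.14−0.94)/(1.25−0.94) = 0.6452 for the latter.
At expiry t=2: V(2,0)=3.6528, V(2,1)=0.0000, V(2,2)=0.0000
  t=1,j=0: stock 48.8800 → up 61.1000 (V=0.0000), down 45.9472 (V=3.6528). Price 1.1370; hedge Δ=-0.2411, bond B=12.9202.
  t=1,j=1: stock 65.0000 → up 81.2500 (V=0.0000), down 61.1000 (V=0.0000). Price 0.0000; hedge Δ=0.0000, bond B=0.0000.
  t=0,j=0: stock 52.0000 → up 65.0000 (V=0.0000), down 48.8800 (V=1.1370). Price 0.3539; hedge Δ=-0.0705, bond B=4.0216.
The time-0 hedge costs 0.3539, which is the no-arbitrage price.

(0,0): Delta=-0.0705 Bond=4.0216
(1,0): Delta=-0.2411 Bond=12.9202
(1,1): Delta=0.0000 Bond=0.0000
V0=0.3539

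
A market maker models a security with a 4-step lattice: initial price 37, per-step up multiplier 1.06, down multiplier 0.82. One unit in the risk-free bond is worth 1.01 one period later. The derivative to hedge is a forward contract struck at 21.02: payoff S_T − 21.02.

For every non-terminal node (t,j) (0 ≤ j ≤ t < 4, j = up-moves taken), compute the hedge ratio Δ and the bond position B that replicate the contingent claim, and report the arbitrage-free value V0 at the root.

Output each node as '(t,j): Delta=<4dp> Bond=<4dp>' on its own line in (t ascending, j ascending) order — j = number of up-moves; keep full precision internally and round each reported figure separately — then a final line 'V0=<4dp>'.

Under the risk-neutral measure, an up-move has probability p* = (R−d)/(u−d) = 0.7917 and values discount at R = 1.01.
Payoff layer (t=4): V(4,0)=-4.2915, V(4,1)=0.6047, V(4,2)=6.9338, V(4,3)=15.1154, V(4,4)=25.6916
  t=3,j=0: stock 20.4006 → up 21.6247 (V=0.6047), down 16.7285 (V=-4.2915). Price -0.4113; hedge Δ=1.0000, bond B=-20.8119.
  t=3,j=1: stock 26.3715 → up 27.9538 (V=6.9338), down 21.6247 (V=0.6047). Price 5.5596; hedge Δ=1.0000, bond B=-20.8119.
  t=3,j=2: stock 34.0900 → up 36.1354 (V=15.1154), down 27.9538 (V=6.9338). Price 13.2781; hedge Δ=1.0000, bond B=-20.8119.
  t=3,j=3: stock 44.0676 → up 46.7116 (V=25.6916), down 36.1354 (V=15.1154). Price 23.2557; hedge Δ=1.0000, bond B=-20.8119.
  t=2,j=0: stock 24.8788 → up 26.3715 (V=5.5596), down 20.4006 (V=-0.4113). Price 4.2730; hedge Δ=1.0000, bond B=-20.6058.
  t=2,j=1: stock 32.1604 → up 34.0900 (V=13.2781), down 26.3715 (V=5.5596). Price 11.5546; hedge Δ=1.0000, bond B=-20.6058.
  t=2,j=2: stock 41.5732 → up 44.0676 (V=23.2557), down 34.0900 (V=13.2781). Price 20.9674; hedge Δ=1.0000, bond B=-20.6058.
  t=1,j=0: stock 30.3400 → up 32.1604 (V=11.5546), down 24.8788 (V=4.2730). Price 9.9382; hedge Δ=1.0000, bond B=-20.4018.
  t=1,j=1: stock 39.2200 → up 41.5732 (V=20.9674), down 32.1604 (V=11.5546). Price 18.8182; hedge Δ=1.0000, bond B=-20.4018.
  t=0,j=0: stock 37.0000 → up 39.2200 (V=18.8182), down 30.3400 (V=9.9382). Price 16.8002; hedge Δ=1.0000, bond B=-20.1998.
Each (Δ,B) replicates both successor values, so the strategy is self-financing and V0 is arbitrage-free.

(0,0): Delta=1.0000 Bond=-20.1998
(1,0): Delta=1.0000 Bond=-20.4018
(1,1): Delta=1.0000 Bond=-20.4018
(2,0): Delta=1.0000 Bond=-20.6058
(2,1): Delta=1.0000 Bond=-20.6058
(2,2): Delta=1.0000 Bond=-20.6058
(3,0): Delta=1.0000 Bond=-20.8119
(3,1): Delta=1.0000 Bond=-20.8119
(3,2): Delta=1.0000 Bond=-20.8119
(3,3): Delta=1.0000 Bond=-20.8119
V0=16.8002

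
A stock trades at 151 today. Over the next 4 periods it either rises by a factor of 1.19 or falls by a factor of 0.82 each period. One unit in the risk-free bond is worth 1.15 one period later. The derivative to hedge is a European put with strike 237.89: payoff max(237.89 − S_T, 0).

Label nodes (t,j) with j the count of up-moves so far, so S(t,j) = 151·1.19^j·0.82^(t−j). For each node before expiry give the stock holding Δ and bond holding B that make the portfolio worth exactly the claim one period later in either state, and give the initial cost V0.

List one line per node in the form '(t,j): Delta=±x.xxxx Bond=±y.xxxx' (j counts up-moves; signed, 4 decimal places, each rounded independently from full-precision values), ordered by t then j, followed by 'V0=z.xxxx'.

No-arbitrage ⇒ martingale measure with p* = (R−d)/(u−d) = 0.8919.
Terminal payoffs: V(4,0)=169.6196, V(4,1)=138.8147, V(4,2)=94.1100, V(4,3)=29.2336, V(4,4)=0.0000
Node (3,0) S=83.2566: V=(p*·138.8147+(1−p*)·169.6196)/1.15=123.6043; Δ=(138.8147−169.6196)/(99.0753−68.2704)=-1.0000; B=V−Δ·S=206.8609
Node (3,1) S=120.8236: V=(p*·94.1100+(1−p*)·138.8147)/1.15=86.0373; Δ=(94.1100−138.8147)/(143.7800−99.0753)=-1.0000; B=V−Δ·S=206.8609
Node (3,2) S=175.3415: V=(p*·29.2336+(1−p*)·94.1100)/1.15=31.5194; Δ=(29.2336−94.1100)/(208.6564−143.7800)=-1.0000; B=V−Δ·S=206.8609
Node (3,3) S=254.4590: V=(p*·0.0000+(1−p*)·29.2336)/1.15=2.7482; Δ=(0.0000−29.2336)/(302.8062−208.6564)=-0.3105; B=V−Δ·S=81.7579
Node (2,0) S=101.5324: V=(p*·86.0373+(1−p*)·123.6043)/1.15=78.3466; Δ=(86.0373−123.6043)/(120.8236−83.2566)=-1.0000; B=V−Δ·S=179.8790
Node (2,1) S=147.3458: V=(p*·31.5194+(1−p*)·86.0373)/1.15=32.5332; Δ=(31.5194−86.0373)/(175.3415−120.8236)=-1.0000; B=V−Δ·S=179.8790
Node (2,2) S=213.8311: V=(p*·2.7482+(1−p*)·31.5194)/1.15=5.0944; Δ=(2.7482−31.5194)/(254.4590−175.3415)=-0.3637; B=V−Δ·S=82.8544
Node (1,0) S=123.8200: V=(p*·32.5332+(1−p*)·78.3466)/1.15=32.5965; Δ=(32.5332−78.3466)/(147.3458−101.5324)=-1.0000; B=V−Δ·S=156.4165
Node (1,1) S=179.6900: V=(p*·5.0944+(1−p*)·32.5332)/1.15=7.0094; Δ=(5.0944−32.5332)/(213.8311−147.3458)=-0.4127; B=V−Δ·S=81.1683
Node (0,0) S=151.0000: V=(p*·7.0094+(1−p*)·32.5965)/1.15=8.5005; Δ=(7.0094−32.5965)/(179.6900−123.8200)=-0.4580; B=V−Δ·S=77.6550
Check: Δ(0,0)·S0 + B(0,0) = 8.5005 = V0.

(0,0): Delta=-0.4580 Bond=77.6550
(1,0): Delta=-1.0000 Bond=156.4165
(1,1): Delta=-0.4127 Bond=81.1683
(2,0): Delta=-1.0000 Bond=179.8790
(2,1): Delta=-1.0000 Bond=179.8790
(2,2): Delta=-0.3637 Bond=82.8544
(3,0): Delta=-1.0000 Bond=206.8609
(3,1): Delta=-1.0000 Bond=206.8609
(3,2): Delta=-1.0000 Bond=206.8609
(3,3): Delta=-0.3105 Bond=81.7579
V0=8.5005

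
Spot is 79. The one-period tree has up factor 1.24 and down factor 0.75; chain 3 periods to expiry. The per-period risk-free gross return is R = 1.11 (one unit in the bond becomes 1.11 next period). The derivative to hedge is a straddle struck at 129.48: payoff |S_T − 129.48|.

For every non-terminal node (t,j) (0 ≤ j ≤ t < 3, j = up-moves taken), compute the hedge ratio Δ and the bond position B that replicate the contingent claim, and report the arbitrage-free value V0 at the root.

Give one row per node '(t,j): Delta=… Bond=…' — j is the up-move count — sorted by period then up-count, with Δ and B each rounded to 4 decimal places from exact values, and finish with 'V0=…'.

(0,0): Delta=-0.5214 Bond=69.1293
(1,0): Delta=-1.0000 Bond=105.0889
(1,1): Delta=-0.4169 Bond=66.4941
(2,0): Delta=-1.0000 Bond=116.6486
(2,1): Delta=-1.0000 Bond=116.6486
(2,2): Delta=-0.2895 Bond=58.3384
V0=27.9364

Under the risk-neutral measure, an up-move has probability p* = (R−d)/(u−d) = 0.7347 and values discount at R = 1.11.
Terminal values V(3,·): V(3,0)=96.1519, V(3,1)=74.3775, V(3,2)=38.3772, V(3,3)=21.1433
  t=2,j=0: stock 44.4375 → up 55.1025 (V=74.3775), down 33.3281 (V=96.1519). Price 72.2111; hedge Δ=-1.0000, bond B=116.6486.
  t=2,j=1: stock 73.4700 → up 91.1028 (V=38.3772), down 55.1025 (V=74.3775). Price 43.1786; hedge Δ=-1.0000, bond B=116.6486.
  t=2,j=2: stock 121.4704 → up 150.6233 (V=21.1433), down 91.1028 (V=38.3772). Price 23.1672; hedge Δ=-0.2895, bond B=58.3384.
  t=1,j=0: stock 59.2500 → up 73.4700 (V=43.1786), down 44.4375 (V=72.2111). Price 45.8389; hedge Δ=-1.0000, bond B=105.0889.
  t=1,j=1: stock 97.9600 → up 121.4704 (V=23.1672), down 73.4700 (V=43.1786). Price 25.6544; hedge Δ=-0.4169, bond B=66.4941.
  t=0,j=0: stock 79.0000 → up 97.9600 (V=25.6544), down 59.2500 (V=45.8389). Price 27.9364; hedge Δ=-0.5214, bond B=69.1293.
Root portfolio cost Δ·79+B reproduces V0=27.9364.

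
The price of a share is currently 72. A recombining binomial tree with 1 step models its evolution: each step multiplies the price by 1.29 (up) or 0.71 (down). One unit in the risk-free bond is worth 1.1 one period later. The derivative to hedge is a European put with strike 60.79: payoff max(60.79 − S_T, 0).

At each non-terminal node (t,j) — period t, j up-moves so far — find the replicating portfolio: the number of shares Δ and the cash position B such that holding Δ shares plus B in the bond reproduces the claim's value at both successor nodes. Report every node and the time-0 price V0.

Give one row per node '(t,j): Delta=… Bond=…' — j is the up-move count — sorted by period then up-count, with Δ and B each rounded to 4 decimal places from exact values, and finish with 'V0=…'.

The replicating-portfolio and risk-neutral prices coincide; use p* = (1.1−0.71)/(1.29−0.71) = 0.6724 for the latter.
Terminal values V(1,·): V(1,0)=9.6700, V(1,1)=0.0000
  t=0,j=0: stock 72.0000 → up 92.8800 (V=0.0000), down 51.1200 (V=9.6700). Price 2.8798; hedge Δ=-0.2316, bond B=19.5522.
Self-financing check: at every node Δ·S+B equals the discounted successor values.

(0,0): Delta=-0.2316 Bond=19.5522
V0=2.8798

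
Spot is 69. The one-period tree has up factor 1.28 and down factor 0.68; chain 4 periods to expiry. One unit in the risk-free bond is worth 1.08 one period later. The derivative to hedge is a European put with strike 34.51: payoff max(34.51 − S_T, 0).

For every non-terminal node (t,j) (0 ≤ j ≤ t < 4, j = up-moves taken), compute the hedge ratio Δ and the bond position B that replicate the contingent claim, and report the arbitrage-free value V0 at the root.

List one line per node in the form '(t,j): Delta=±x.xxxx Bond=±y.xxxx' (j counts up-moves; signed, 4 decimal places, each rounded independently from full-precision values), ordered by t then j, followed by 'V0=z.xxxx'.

The replicating-portfolio and risk-neutral prices coincide; use p* = (1.08−0.68)/(1.28−0.68) = 0.6667 for the latter.
Payoff layer (t=4): V(4,0)=19.7569, V(4,1)=6.7394, V(4,2)=0.0000, V(4,3)=0.0000, V(4,4)=0.0000
(3,0): S=21.6958. Δ = (V_up−V_dn)/(S_up−S_dn) = (6.7394−19.7569)/(27.7706−14.7531) = -1.0000. V = [p*·6.7394 + (1−p*)·19.7569]/1.08 = 10.2579. B = V − Δ·S = 31.9537.
(3,1): S=40.8392. Δ = (V_up−V_dn)/(S_up−S_dn) = (0.0000−6.7394)/(52.2741−27.7706) = -0.2750. V = [p*·0.0000 + (1−p*)·6.7394]/1.08 = 2.0801. B = V − Δ·S = 13.3123.
(3,2): S=76.8737. Δ = (V_up−V_dn)/(S_up−S_dn) = (0.0000−0.0000)/(98.3984−52.2741) = 0.0000. V = [p*·0.0000 + (1−p*)·0.0000]/1.08 = 0.0000. B = V − Δ·S = 0.0000.
(3,3): S=144.7035. Δ = (V_up−V_dn)/(S_up−S_dn) = (0.0000−0.0000)/(185.2205−98.3984) = 0.0000. V = [p*·0.0000 + (1−p*)·0.0000]/1.08 = 0.0000. B = V − Δ·S = 0.0000.
(2,0): S=31.9056. Δ = (V_up−V_dn)/(S_up−S_dn) = (2.0801−10.2579)/(40.8392−21.6958) = -0.4272. V = [p*·2.0801 + (1−p*)·10.2579]/1.08 = 4.4500. B = V − Δ·S = 18.0797.
(2,1): S=60.0576. Δ = (V_up−V_dn)/(S_up−S_dn) = (0.0000−2.0801)/(76.8737−40.8392) = -0.0577. V = [p*·0.0000 + (1−p*)·2.0801]/1.08 = 0.6420. B = V − Δ·S = 4.1087.
(2,2): S=113.0496. Δ = (V_up−V_dn)/(S_up−S_dn) = (0.0000−0.0000)/(144.7035−76.8737) = 0.0000. V = [p*·0.0000 + (1−p*)·0.0000]/1.08 = 0.0000. B = V − Δ·S = 0.0000.
(1,0): S=46.9200. Δ = (V_up−V_dn)/(S_up−S_dn) = (0.6420−4.4500)/(60.0576−31.9056) = -0.1353. V = [p*·0.6420 + (1−p*)·4.4500]/1.08 = 1.7697. B = V − Δ·S = 8.1164.
(1,1): S=88.3200. Δ = (V_up−V_dn)/(S_up−S_dn) = (0.0000−0.6420)/(113.0496−60.0576) = -0.0121. V = [p*·0.0000 + (1−p*)·0.6420]/1.08 = 0.1981. B = V − Δ·S = 1.2681.
(0,0): S=69.0000. Δ = (V_up−V_dn)/(S_up−S_dn) = (0.1981−1.7697)/(88.3200−46.9200) = -0.0380. V = [p*·0.1981 + (1−p*)·1.7697]/1.08 = 0.6685. B = V − Δ·S = 3.2879.
Root portfolio cost Δ·69+B reproduces V0=0.6685.

(0,0): Delta=-0.0380 Bond=3.2879
(1,0): Delta=-0.1353 Bond=8.1164
(1,1): Delta=-0.0121 Bond=1.2681
(2,0): Delta=-0.4272 Bond=18.0797
(2,1): Delta=-0.0577 Bond=4.1087
(2,2): Delta=0.0000 Bond=0.0000
(3,0): Delta=-1.0000 Bond=31.9537
(3,1): Delta=-0.2750 Bond=13.3123
(3,2): Delta=0.0000 Bond=0.0000
(3,3): Delta=0.0000 Bond=0.0000
V0=0.6685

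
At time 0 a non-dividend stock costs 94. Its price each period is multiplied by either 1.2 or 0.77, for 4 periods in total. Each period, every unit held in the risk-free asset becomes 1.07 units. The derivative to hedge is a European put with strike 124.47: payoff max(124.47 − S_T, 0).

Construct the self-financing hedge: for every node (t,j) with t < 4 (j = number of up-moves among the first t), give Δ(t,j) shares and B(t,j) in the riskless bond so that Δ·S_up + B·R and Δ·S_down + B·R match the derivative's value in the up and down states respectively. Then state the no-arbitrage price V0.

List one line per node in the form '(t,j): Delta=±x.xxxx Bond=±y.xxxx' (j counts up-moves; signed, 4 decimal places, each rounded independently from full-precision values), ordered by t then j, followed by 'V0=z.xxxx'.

(0,0): Delta=-0.5156 Bond=62.3472
(1,0): Delta=-0.9918 Bond=101.1758
(1,1): Delta=-0.3832 Bond=51.7770
(2,0): Delta=-1.0000 Bond=108.7169
(2,1): Delta=-0.9895 Bond=108.0593
(2,2): Delta=-0.2146 Bond=32.5829
(3,0): Delta=-1.0000 Bond=116.3271
(3,1): Delta=-1.0000 Bond=116.3271
(3,2): Delta=-0.9866 Bond=115.3186
(3,3): Delta=0.0000 Bond=0.0000
V0=13.8799

The replicating-portfolio and risk-neutral prices coincide; use p* = (1.07−0.77)/(1.2−0.77) = 0.6977 for the latter.
At expiry t=4: V(4,0)=91.4261, V(4,1)=72.9731, V(4,2)=44.2151, V(4,3)=0.0000, V(4,4)=0.0000
Node (3,0) S=42.9141: V=(p*·72.9731+(1−p*)·91.4261)/1.07=73.4130; Δ=(72.9731−91.4261)/(51.4969−33.0439)=-1.0000; B=V−Δ·S=116.3271
Node (3,1) S=66.8791: V=(p*·44.2151+(1−p*)·72.9731)/1.07=49.4480; Δ=(44.2151−72.9731)/(80.2549−51.4969)=-1.0000; B=V−Δ·S=116.3271
Node (3,2) S=104.2272: V=(p*·0.0000+(1−p*)·44.2151)/1.07=12.4928; Δ=(0.0000−44.2151)/(125.0726−80.2549)=-0.9866; B=V−Δ·S=115.3186
Node (3,3) S=162.4320: V=(p*·0.0000+(1−p*)·0.0000)/1.07=0.0000; Δ=(0.0000−0.0000)/(194.9184−125.0726)=0.0000; B=V−Δ·S=0.0000
Node (2,0) S=55.7326: V=(p*·49.4480+(1−p*)·73.4130)/1.07=52.9843; Δ=(49.4480−73.4130)/(66.8791−42.9141)=-1.0000; B=V−Δ·S=108.7169
Node (2,1) S=86.8560: V=(p*·12.4928+(1−p*)·49.4480)/1.07=22.1171; Δ=(12.4928−49.4480)/(104.2272−66.8791)=-0.9895; B=V−Δ·S=108.0593
Node (2,2) S=135.3600: V=(p*·0.0000+(1−p*)·12.4928)/1.07=3.5298; Δ=(0.0000−12.4928)/(162.4320−104.2272)=-0.2146; B=V−Δ·S=32.5829
Node (1,0) S=72.3800: V=(p*·22.1171+(1−p*)·52.9843)/1.07=29.3917; Δ=(22.1171−52.9843)/(86.8560−55.7326)=-0.9918; B=V−Δ·S=101.1758
Node (1,1) S=112.8000: V=(p*·3.5298+(1−p*)·22.1171)/1.07=8.5507; Δ=(3.5298−22.1171)/(135.3600−86.8560)=-0.3832; B=V−Δ·S=51.7770
Node (0,0) S=94.0000: V=(p*·8.5507+(1−p*)·29.3917)/1.07=13.8799; Δ=(8.5507−29.3917)/(112.8000−72.3800)=-0.5156; B=V−Δ·S=62.3472
Self-financing check: at every node Δ·S+B equals the discounted successor values.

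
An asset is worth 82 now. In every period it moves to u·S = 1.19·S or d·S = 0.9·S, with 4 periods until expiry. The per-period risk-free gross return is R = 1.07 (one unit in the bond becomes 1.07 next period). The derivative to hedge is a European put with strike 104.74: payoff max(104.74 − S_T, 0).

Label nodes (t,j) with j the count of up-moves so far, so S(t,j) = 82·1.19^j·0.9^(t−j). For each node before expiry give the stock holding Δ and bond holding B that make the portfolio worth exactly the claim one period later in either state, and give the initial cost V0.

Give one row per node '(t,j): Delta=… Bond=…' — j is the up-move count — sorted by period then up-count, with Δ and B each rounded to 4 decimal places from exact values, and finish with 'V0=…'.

No-arbitrage ⇒ martingale measure with p* = (R−d)/(u−d) = 0.5862.
Payoff layer (t=4): V(4,0)=50.9398, V(4,1)=33.6042, V(4,2)=10.6826, V(4,3)=0.0000, V(4,4)=0.0000
(3,0): S=59.7780. Δ = (V_up−V_dn)/(S_up−S_dn) = (33.6042−50.9398)/(71.1358−53.8002) = -1.0000. V = [p*·33.6042 + (1−p*)·50.9398]/1.07 = 38.1099. B = V − Δ·S = 97.8879.
(3,1): S=79.0398. Δ = (V_up−V_dn)/(S_up−S_dn) = (10.6826−33.6042)/(94.0574−71.1358) = -1.0000. V = [p*·10.6826 + (1−p*)·33.6042]/1.07 = 18.8481. B = V − Δ·S = 97.8879.
(3,2): S=104.5082. Δ = (V_up−V_dn)/(S_up−S_dn) = (0.0000−10.6826)/(124.3647−94.0574) = -0.3525. V = [p*·0.0000 + (1−p*)·10.6826]/1.07 = 4.1312. B = V − Δ·S = 40.9679.
(3,3): S=138.1830. Δ = (V_up−V_dn)/(S_up−S_dn) = (0.0000−0.0000)/(164.4378−124.3647) = 0.0000. V = [p*·0.0000 + (1−p*)·0.0000]/1.07 = 0.0000. B = V − Δ·S = 0.0000.
(2,0): S=66.4200. Δ = (V_up−V_dn)/(S_up−S_dn) = (18.8481−38.1099)/(79.0398−59.7780) = -1.0000. V = [p*·18.8481 + (1−p*)·38.1099]/1.07 = 25.0640. B = V − Δ·S = 91.4840.
(2,1): S=87.8220. Δ = (V_up−V_dn)/(S_up−S_dn) = (4.1312−18.8481)/(104.5082−79.0398) = -0.5778. V = [p*·4.1312 + (1−p*)·18.8481]/1.07 = 9.5523. B = V − Δ·S = 60.3000.
(2,2): S=116.1202. Δ = (V_up−V_dn)/(S_up−S_dn) = (0.0000−4.1312)/(138.1830−104.5082) = -0.1227. V = [p*·0.0000 + (1−p*)·4.1312]/1.07 = 1.5976. B = V − Δ·S = 15.8432.
(1,0): S=73.8000. Δ = (V_up−V_dn)/(S_up−S_dn) = (9.5523−25.0640)/(87.8220−66.4200) = -0.7248. V = [p*·9.5523 + (1−p*)·25.0640]/1.07 = 14.9261. B = V − Δ·S = 68.4147.
(1,1): S=97.5800. Δ = (V_up−V_dn)/(S_up−S_dn) = (1.5976−9.5523)/(116.1202−87.8220) = -0.2811. V = [p*·1.5976 + (1−p*)·9.5523]/1.07 = 4.5694. B = V − Δ·S = 31.9992.
(0,0): S=82.0000. Δ = (V_up−V_dn)/(S_up−S_dn) = (4.5694−14.9261)/(97.5800−73.8000) = -0.4355. V = [p*·4.5694 + (1−p*)·14.9261]/1.07 = 8.2756. B = V − Δ·S = 43.9885.
Check: Δ(0,0)·S0 + B(0,0) = 8.2756 = V0.

(0,0): Delta=-0.4355 Bond=43.9885
(1,0): Delta=-0.7248 Bond=68.4147
(1,1): Delta=-0.2811 Bond=31.9992
(2,0): Delta=-1.0000 Bond=91.4840
(2,1): Delta=-0.5778 Bond=60.3000
(2,2): Delta=-0.1227 Bond=15.8432
(3,0): Delta=-1.0000 Bond=97.8879
(3,1): Delta=-1.0000 Bond=97.8879
(3,2): Delta=-0.3525 Bond=40.9679
(3,3): Delta=0.0000 Bond=0.0000
V0=8.2756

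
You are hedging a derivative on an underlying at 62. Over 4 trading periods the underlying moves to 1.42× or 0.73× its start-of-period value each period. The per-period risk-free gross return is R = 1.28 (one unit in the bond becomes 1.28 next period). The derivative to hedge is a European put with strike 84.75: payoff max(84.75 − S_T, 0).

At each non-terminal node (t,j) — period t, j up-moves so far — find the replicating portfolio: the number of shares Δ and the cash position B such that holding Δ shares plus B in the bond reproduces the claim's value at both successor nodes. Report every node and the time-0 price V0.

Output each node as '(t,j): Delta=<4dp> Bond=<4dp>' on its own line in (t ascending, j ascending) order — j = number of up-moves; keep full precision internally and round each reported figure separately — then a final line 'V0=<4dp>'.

(0,0): Delta=-0.1152 Bond=8.7469
(1,0): Delta=-0.4432 Bond=26.0385
(1,1): Delta=-0.0723 Bond=7.4180
(2,0): Delta=-1.0000 Bond=51.7273
(2,1): Delta=-0.3703 Bond=28.6462
(2,2): Delta=-0.0333 Bond=4.6202
(3,0): Delta=-1.0000 Bond=66.2109
(3,1): Delta=-1.0000 Bond=66.2109
(3,2): Delta=-0.2879 Bond=29.1469
(3,3): Delta=0.0000 Bond=0.0000
V0=1.6033

Under the risk-neutral measure, an up-move has probability p* = (R−d)/(u−d) = 0.7971 and values discount at R = 1.28.
Terminal values V(4,·): V(4,0)=67.1431, V(4,1)=50.5009, V(4,2)=18.1285, V(4,3)=0.0000, V(4,4)=0.0000
Node (3,0) S=24.1191: V=(p*·50.5009+(1−p*)·67.1431)/1.28=42.0919; Δ=(50.5009−67.1431)/(34.2491−17.6069)=-1.0000; B=V−Δ·S=66.2109
Node (3,1) S=46.9165: V=(p*·18.1285+(1−p*)·50.5009)/1.28=19.2944; Δ=(18.1285−50.5009)/(66.6215−34.2491)=-1.0000; B=V−Δ·S=66.2109
Node (3,2) S=91.2623: V=(p*·0.0000+(1−p*)·18.1285)/1.28=2.8736; Δ=(0.0000−18.1285)/(129.5924−66.6215)=-0.2879; B=V−Δ·S=29.1469
Node (3,3) S=177.5239: V=(p*·0.0000+(1−p*)·0.0000)/1.28=0.0000; Δ=(0.0000−0.0000)/(252.0839−129.5924)=0.0000; B=V−Δ·S=0.0000
Node (2,0) S=33.0398: V=(p*·19.2944+(1−p*)·42.0919)/1.28=18.6875; Δ=(19.2944−42.0919)/(46.9165−24.1191)=-1.0000; B=V−Δ·S=51.7273
Node (2,1) S=64.2692: V=(p*·2.8736+(1−p*)·19.2944)/1.28=4.8480; Δ=(2.8736−19.2944)/(91.2623−46.9165)=-0.3703; B=V−Δ·S=28.6462
Node (2,2) S=125.0168: V=(p*·0.0000+(1−p*)·2.8736)/1.28=0.4555; Δ=(0.0000−2.8736)/(177.5239−91.2623)=-0.0333; B=V−Δ·S=4.6202
Node (1,0) S=45.2600: V=(p*·4.8480+(1−p*)·18.6875)/1.28=5.9812; Δ=(4.8480−18.6875)/(64.2692−33.0398)=-0.4432; B=V−Δ·S=26.0385
Node (1,1) S=88.0400: V=(p*·0.4555+(1−p*)·4.8480)/1.28=1.0521; Δ=(0.4555−4.8480)/(125.0168−64.2692)=-0.0723; B=V−Δ·S=7.4180
Node (0,0) S=62.0000: V=(p*·1.0521+(1−p*)·5.9812)/1.28=1.6033; Δ=(1.0521−5.9812)/(88.0400−45.2600)=-0.1152; B=V−Δ·S=8.7469
The time-0 hedge costs 1.6033, which is the no-arbitrage price.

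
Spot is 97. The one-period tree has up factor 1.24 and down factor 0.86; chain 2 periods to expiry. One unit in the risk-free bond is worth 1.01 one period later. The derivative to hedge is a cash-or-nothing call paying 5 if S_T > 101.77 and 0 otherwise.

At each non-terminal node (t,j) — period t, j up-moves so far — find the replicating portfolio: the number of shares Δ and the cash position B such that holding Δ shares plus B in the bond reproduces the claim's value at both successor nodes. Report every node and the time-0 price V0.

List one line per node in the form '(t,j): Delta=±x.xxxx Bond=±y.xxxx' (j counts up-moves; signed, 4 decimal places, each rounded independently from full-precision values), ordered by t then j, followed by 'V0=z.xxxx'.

Under the risk-neutral measure, an up-move has probability p* = (R−d)/(u−d) = 0.3947 and values discount at R = 1.01.
At expiry t=2: V(2,0)=0.0000, V(2,1)=5.0000, V(2,2)=5.0000
Node (1,0) S=83.4200: V=(p*·5.0000+(1−p*)·0.0000)/1.01=1.9541; Δ=(5.0000−0.0000)/(103.4408−71.7412)=0.1577; B=V−Δ·S=-11.2038
Node (1,1) S=120.2800: V=(p*·5.0000+(1−p*)·5.0000)/1.01=4.9505; Δ=(5.0000−5.0000)/(149.1472−103.4408)=0.0000; B=V−Δ·S=4.9505
Node (0,0) S=97.0000: V=(p*·4.9505+(1−p*)·1.9541)/1.01=3.1059; Δ=(4.9505−1.9541)/(120.2800−83.4200)=0.0813; B=V−Δ·S=-4.7793
Self-financing check: at every node Δ·S+B equals the discounted successor values.

(0,0): Delta=0.0813 Bond=-4.7793
(1,0): Delta=0.1577 Bond=-11.2038
(1,1): Delta=0.0000 Bond=4.9505
V0=3.1059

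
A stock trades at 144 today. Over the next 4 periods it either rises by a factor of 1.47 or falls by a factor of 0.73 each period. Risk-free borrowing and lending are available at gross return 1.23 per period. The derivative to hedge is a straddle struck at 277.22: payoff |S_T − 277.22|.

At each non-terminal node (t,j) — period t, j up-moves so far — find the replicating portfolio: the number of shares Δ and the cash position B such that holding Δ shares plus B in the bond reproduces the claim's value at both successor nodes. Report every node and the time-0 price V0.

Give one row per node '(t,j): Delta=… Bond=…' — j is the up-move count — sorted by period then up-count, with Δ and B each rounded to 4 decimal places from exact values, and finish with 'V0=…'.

(0,0): Delta=0.3071 Bond=24.6861
(1,0): Delta=-0.5601 Bond=121.5303
(1,1): Delta=0.5139 Bond=-13.3960
(2,0): Delta=-1.0000 Bond=183.2375
(2,1): Delta=-0.4553 Bond=133.2798
(2,2): Delta=0.7449 Bond=-88.3604
(3,0): Delta=-1.0000 Bond=225.3821
(3,1): Delta=-1.0000 Bond=225.3821
(3,2): Delta=-0.3254 Bond=134.4391
(3,3): Delta=1.0000 Bond=-225.3821
V0=68.9141

The replicating-portfolio and risk-neutral prices coincide; use p* = (1.23−0.73)/(1.47−0.73) = 0.6757 for the latter.
Terminal payoffs: V(4,0)=236.3265, V(4,1)=194.8729, V(4,2)=111.3977, V(4,3)=56.6961, V(4,4)=395.1864
(3,0): S=56.0184. Δ = (V_up−V_dn)/(S_up−S_dn) = (194.8729−236.3265)/(82.3471−40.8935) = -1.0000. V = [p*·194.8729 + (1−p*)·236.3265]/1.23 = 169.3637. B = V − Δ·S = 225.3821.
(3,1): S=112.8043. Δ = (V_up−V_dn)/(S_up−S_dn) = (111.3977−194.8729)/(165.8223−82.3471) = -1.0000. V = [p*·111.3977 + (1−p*)·194.8729]/1.23 = 112.5778. B = V − Δ·S = 225.3821.
(3,2): S=227.1538. Δ = (V_up−V_dn)/(S_up−S_dn) = (56.6961−111.3977)/(333.9161−165.8223) = -0.3254. V = [p*·56.6961 + (1−p*)·111.3977]/1.23 = 60.5180. B = V − Δ·S = 134.4391.
(3,3): S=457.4193. Δ = (V_up−V_dn)/(S_up−S_dn) = (395.1864−56.6961)/(672.4064−333.9161) = 1.0000. V = [p*·395.1864 + (1−p*)·56.6961]/1.23 = 232.0372. B = V − Δ·S = -225.3821.
(2,0): S=76.7376. Δ = (V_up−V_dn)/(S_up−S_dn) = (112.5778−169.3637)/(112.8043−56.0184) = -1.0000. V = [p*·112.5778 + (1−p*)·169.3637]/1.23 = 106.4999. B = V − Δ·S = 183.2375.
(2,1): S=154.5264. Δ = (V_up−V_dn)/(S_up−S_dn) = (60.5180−112.5778)/(227.1538−112.8043) = -0.4553. V = [p*·60.5180 + (1−p*)·112.5778]/1.23 = 62.9287. B = V − Δ·S = 133.2798.
(2,2): S=311.1696. Δ = (V_up−V_dn)/(S_up−S_dn) = (232.0372−60.5180)/(457.4193−227.1538) = 0.7449. V = [p*·232.0372 + (1−p*)·60.5180]/1.23 = 143.4222. B = V − Δ·S = -88.3604.
(1,0): S=105.1200. Δ = (V_up−V_dn)/(S_up−S_dn) = (62.9287−106.4999)/(154.5264−76.7376) = -0.5601. V = [p*·62.9287 + (1−p*)·106.4999]/1.23 = 62.6503. B = V − Δ·S = 121.5303.
(1,1): S=211.6800. Δ = (V_up−V_dn)/(S_up−S_dn) = (143.4222−62.9287)/(311.1696−154.5264) = 0.5139. V = [p*·143.4222 + (1−p*)·62.9287]/1.23 = 95.3790. B = V − Δ·S = -13.3960.
(0,0): S=144.0000. Δ = (V_up−V_dn)/(S_up−S_dn) = (95.3790−62.6503)/(211.6800−105.1200) = 0.3071. V = [p*·95.3790 + (1−p*)·62.6503]/1.23 = 68.9141. B = V − Δ·S = 24.6861.
Check: Δ(0,0)·S0 + B(0,0) = 68.9141 = V0.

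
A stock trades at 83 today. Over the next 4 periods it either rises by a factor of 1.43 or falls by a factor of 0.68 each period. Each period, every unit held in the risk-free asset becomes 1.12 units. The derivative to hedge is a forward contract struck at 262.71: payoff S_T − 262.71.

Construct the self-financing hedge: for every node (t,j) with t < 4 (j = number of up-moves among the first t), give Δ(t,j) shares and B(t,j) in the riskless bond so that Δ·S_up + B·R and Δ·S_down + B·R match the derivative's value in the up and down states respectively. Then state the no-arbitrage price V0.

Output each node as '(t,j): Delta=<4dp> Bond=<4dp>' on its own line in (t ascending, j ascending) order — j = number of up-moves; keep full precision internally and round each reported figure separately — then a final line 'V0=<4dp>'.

(0,0): Delta=1.0000 Bond=-166.9570
(1,0): Delta=1.0000 Bond=-186.9918
(1,1): Delta=1.0000 Bond=-186.9918
(2,0): Delta=1.0000 Bond=-209.4308
(2,1): Delta=1.0000 Bond=-209.4308
(2,2): Delta=1.0000 Bond=-209.4308
(3,0): Delta=1.0000 Bond=-234.5625
(3,1): Delta=1.0000 Bond=-234.5625
(3,2): Delta=1.0000 Bond=-234.5625
(3,3): Delta=1.0000 Bond=-234.5625
V0=-83.9570

The replicating-portfolio and risk-neutral prices coincide; use p* = (1.12−0.68)/(1.43−0.68) = 0.5867 for the latter.
Payoff layer (t=4): V(4,0)=-244.9635, V(4,1)=-225.3901, V(4,2)=-184.2284, V(4,3)=-97.6678, V(4,4)=84.3641
Node (3,0) S=26.0979: V=(p*·-225.3901+(1−p*)·-244.9635)/1.12=-208.4646; Δ=(-225.3901−-244.9635)/(37.3199−17.7465)=1.0000; B=V−Δ·S=-234.5625
Node (3,1) S=54.8823: V=(p*·-184.2284+(1−p*)·-225.3901)/1.12=-179.6802; Δ=(-184.2284−-225.3901)/(78.4816−37.3199)=1.0000; B=V−Δ·S=-234.5625
Node (3,2) S=115.4142: V=(p*·-97.6678+(1−p*)·-184.2284)/1.12=-119.1483; Δ=(-97.6678−-184.2284)/(165.0422−78.4816)=1.0000; B=V−Δ·S=-234.5625
Node (3,3) S=242.7092: V=(p*·84.3641+(1−p*)·-97.6678)/1.12=8.1467; Δ=(84.3641−-97.6678)/(347.0741−165.0422)=1.0000; B=V−Δ·S=-234.5625
Node (2,0) S=38.3792: V=(p*·-179.6802+(1−p*)·-208.4646)/1.12=-171.0516; Δ=(-179.6802−-208.4646)/(54.8823−26.0979)=1.0000; B=V−Δ·S=-209.4308
Node (2,1) S=80.7092: V=(p*·-119.1483+(1−p*)·-179.6802)/1.12=-128.7216; Δ=(-119.1483−-179.6802)/(115.4142−54.8823)=1.0000; B=V−Δ·S=-209.4308
Node (2,2) S=169.7267: V=(p*·8.1467+(1−p*)·-119.1483)/1.12=-39.7041; Δ=(8.1467−-119.1483)/(242.7092−115.4142)=1.0000; B=V−Δ·S=-209.4308
Node (1,0) S=56.4400: V=(p*·-128.7216+(1−p*)·-171.0516)/1.12=-130.5518; Δ=(-128.7216−-171.0516)/(80.7092−38.3792)=1.0000; B=V−Δ·S=-186.9918
Node (1,1) S=118.6900: V=(p*·-39.7041+(1−p*)·-128.7216)/1.12=-68.3018; Δ=(-39.7041−-128.7216)/(169.7267−80.7092)=1.0000; B=V−Δ·S=-186.9918
Node (0,0) S=83.0000: V=(p*·-68.3018+(1−p*)·-130.5518)/1.12=-83.9570; Δ=(-68.3018−-130.5518)/(118.6900−56.4400)=1.0000; B=V−Δ·S=-166.9570
Check: Δ(0,0)·S0 + B(0,0) = -83.9570 = V0.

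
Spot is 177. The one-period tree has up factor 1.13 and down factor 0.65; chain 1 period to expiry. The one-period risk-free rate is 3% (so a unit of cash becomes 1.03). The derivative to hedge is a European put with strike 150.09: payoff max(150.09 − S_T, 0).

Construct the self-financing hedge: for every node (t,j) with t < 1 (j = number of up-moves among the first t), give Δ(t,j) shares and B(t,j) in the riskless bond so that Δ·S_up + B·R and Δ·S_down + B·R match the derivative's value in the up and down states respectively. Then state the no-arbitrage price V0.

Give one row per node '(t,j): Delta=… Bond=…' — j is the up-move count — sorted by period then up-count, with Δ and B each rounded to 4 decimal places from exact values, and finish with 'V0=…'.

(0,0): Delta=-0.4124 Bond=80.0874
V0=7.0874

The replicating-portfolio and risk-neutral prices coincide; use p* = (1.03−0.65)/(1.13−0.65) = 0.7917 for the latter.
Terminal payoffs: V(1,0)=35.0400, V(1,1)=0.0000
  t=0,j=0: stock 177.0000 → up 200.0100 (V=0.0000), down 115.0500 (V=35.0400). Price 7.0874; hedge Δ=-0.4124, bond B=80.0874.
Self-financing check: at every node Δ·S+B equals the discounted successor values.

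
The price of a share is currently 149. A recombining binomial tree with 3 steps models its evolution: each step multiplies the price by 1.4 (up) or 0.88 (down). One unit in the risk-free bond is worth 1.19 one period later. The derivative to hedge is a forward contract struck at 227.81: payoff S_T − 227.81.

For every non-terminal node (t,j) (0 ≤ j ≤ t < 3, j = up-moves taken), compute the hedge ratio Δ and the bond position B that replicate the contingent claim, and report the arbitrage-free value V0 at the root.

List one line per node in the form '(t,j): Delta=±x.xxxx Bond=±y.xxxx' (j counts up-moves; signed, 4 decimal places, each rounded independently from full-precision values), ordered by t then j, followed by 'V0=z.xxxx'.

(0,0): Delta=1.0000 Bond=-135.1861
(1,0): Delta=1.0000 Bond=-160.8714
(1,1): Delta=1.0000 Bond=-160.8714
(2,0): Delta=1.0000 Bond=-191.4370
(2,1): Delta=1.0000 Bond=-191.4370
(2,2): Delta=1.0000 Bond=-191.4370
V0=13.8139

Under the risk-neutral measure, an up-move has probability p* = (R−d)/(u−d) = 0.5962 and values discount at R = 1.19.
Terminal payoffs: V(3,0)=-126.2707, V(3,1)=-66.2702, V(3,2)=29.1852, V(3,3)=181.0460
(2,0): S=115.3856. Δ = (V_up−V_dn)/(S_up−S_dn) = (-66.2702−-126.2707)/(161.5398−101.5393) = 1.0000. V = [p*·-66.2702 + (1−p*)·-126.2707]/1.19 = -76.0514. B = V − Δ·S = -191.4370.
(2,1): S=183.5680. Δ = (V_up−V_dn)/(S_up−S_dn) = (29.1852−-66.2702)/(256.9952−161.5398) = 1.0000. V = [p*·29.1852 + (1−p*)·-66.2702]/1.19 = -7.8690. B = V − Δ·S = -191.4370.
(2,2): S=292.0400. Δ = (V_up−V_dn)/(S_up−S_dn) = (181.0460−29.1852)/(408.8560−256.9952) = 1.0000. V = [p*·181.0460 + (1−p*)·29.1852]/1.19 = 100.6030. B = V − Δ·S = -191.4370.
(1,0): S=131.1200. Δ = (V_up−V_dn)/(S_up−S_dn) = (-7.8690−-76.0514)/(183.5680−115.3856) = 1.0000. V = [p*·-7.8690 + (1−p*)·-76.0514]/1.19 = -29.7514. B = V − Δ·S = -160.8714.
(1,1): S=208.6000. Δ = (V_up−V_dn)/(S_up−S_dn) = (100.6030−-7.8690)/(292.0400−183.5680) = 1.0000. V = [p*·100.6030 + (1−p*)·-7.8690]/1.19 = 47.7286. B = V − Δ·S = -160.8714.
(0,0): S=149.0000. Δ = (V_up−V_dn)/(S_up−S_dn) = (47.7286−-29.7514)/(208.6000−131.1200) = 1.0000. V = [p*·47.7286 + (1−p*)·-29.7514]/1.19 = 13.8139. B = V − Δ·S = -135.1861.
Self-financing check: at every node Δ·S+B equals the discounted successor values.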